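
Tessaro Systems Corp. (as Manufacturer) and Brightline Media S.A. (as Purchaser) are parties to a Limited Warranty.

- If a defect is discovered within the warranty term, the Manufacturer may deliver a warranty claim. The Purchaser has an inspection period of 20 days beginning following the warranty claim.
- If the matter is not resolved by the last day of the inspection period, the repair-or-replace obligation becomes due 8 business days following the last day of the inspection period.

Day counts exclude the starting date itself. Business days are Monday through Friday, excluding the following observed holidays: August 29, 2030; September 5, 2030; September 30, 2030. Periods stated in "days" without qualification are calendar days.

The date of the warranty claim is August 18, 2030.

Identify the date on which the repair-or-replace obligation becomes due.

The last day of the inspection period: 20 calendar days after August 18, 2030 is September 7, 2030.
From Saturday, September 7, 2030, 8 business days (Sep 9, Sep 10, Sep 11, Sep 12, Sep 13, Sep 16, Sep 17, Sep 18, skipping weekends) brings us to Wednesday, September 18, 2030, which is the date on which the repair-or-replace obligation becomes due.

September 18, 2030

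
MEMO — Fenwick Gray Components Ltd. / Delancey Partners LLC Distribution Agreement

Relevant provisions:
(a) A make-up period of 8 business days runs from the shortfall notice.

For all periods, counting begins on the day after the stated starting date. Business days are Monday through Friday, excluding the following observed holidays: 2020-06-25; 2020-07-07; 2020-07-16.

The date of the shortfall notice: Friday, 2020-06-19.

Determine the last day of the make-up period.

The last day of the make-up period: counting 8 business days from Friday, 2020-06-19 (Jun 22, Jun 23, Jun 24, Jun 26, Jun 29, Jun 30, Jul 1, Jul 2, skipping weekends and the listed holiday on Jun 25) reaches Thursday, 2020-07-02.

2020-07-02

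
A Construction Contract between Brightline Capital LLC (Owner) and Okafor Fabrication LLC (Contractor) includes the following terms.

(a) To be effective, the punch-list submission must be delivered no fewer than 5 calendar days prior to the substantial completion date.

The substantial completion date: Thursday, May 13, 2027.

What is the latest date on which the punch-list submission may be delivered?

May 8, 2027

May 13, 2027 minus 5 days is May 8, 2027.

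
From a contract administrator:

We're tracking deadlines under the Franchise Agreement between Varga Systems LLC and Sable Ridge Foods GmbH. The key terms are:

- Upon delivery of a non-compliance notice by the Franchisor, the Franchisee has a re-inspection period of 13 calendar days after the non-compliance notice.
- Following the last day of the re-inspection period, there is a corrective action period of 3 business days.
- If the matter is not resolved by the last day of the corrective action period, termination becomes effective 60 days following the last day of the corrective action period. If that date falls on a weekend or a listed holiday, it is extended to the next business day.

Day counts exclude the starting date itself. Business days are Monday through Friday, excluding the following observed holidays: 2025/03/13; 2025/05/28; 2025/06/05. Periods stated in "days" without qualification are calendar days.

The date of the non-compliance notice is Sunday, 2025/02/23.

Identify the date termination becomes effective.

2025/05/12

Adding 13 calendar days to 2025/02/23 gives 2025/03/08, which is the last day of the re-inspection period.
The last day of the corrective action period: 3 business days after Saturday, 2025/03/08, skipping weekends — Mar 10, Mar 11, Mar 12 — lands on Wednesday, 2025/03/12.
The date termination becomes effective: 60 calendar days after 2025/03/12 is 2025/05/11. That falls on a Sunday, so it rolls to the next business day, Monday, 2025/05/12.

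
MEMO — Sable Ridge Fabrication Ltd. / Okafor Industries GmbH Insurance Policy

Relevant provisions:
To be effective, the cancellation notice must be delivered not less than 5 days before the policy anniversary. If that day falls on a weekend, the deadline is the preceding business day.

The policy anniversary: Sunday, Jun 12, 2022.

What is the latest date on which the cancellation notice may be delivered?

Jun 12, 2022 minus 5 days is Jun 7, 2022. That is a Tuesday, so no adjustment is needed.

Jun 7, 2022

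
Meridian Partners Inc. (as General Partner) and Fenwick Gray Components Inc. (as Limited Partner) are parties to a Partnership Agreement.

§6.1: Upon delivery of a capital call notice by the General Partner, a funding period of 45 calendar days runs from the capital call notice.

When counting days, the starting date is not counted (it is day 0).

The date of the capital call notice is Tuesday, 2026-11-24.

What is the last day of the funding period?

2027-01-08

The last day of the funding period: 2026-11-24 + 45 days = 2027-01-08.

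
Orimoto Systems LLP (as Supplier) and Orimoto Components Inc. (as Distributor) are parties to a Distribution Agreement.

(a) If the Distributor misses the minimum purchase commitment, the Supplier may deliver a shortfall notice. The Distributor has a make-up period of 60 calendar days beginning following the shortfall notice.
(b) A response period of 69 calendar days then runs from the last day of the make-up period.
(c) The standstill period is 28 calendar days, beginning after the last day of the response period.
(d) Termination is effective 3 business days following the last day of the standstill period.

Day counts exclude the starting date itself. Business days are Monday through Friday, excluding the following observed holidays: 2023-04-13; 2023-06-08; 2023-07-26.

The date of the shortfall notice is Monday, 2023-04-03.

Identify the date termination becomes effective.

2023-09-12

Adding 60 calendar days to 2023-04-03 gives 2023-06-02, which is the last day of the make-up period.
Adding 69 calendar days to 2023-06-02 gives 2023-08-10, which is the last day of the response period.
The last day of the standstill period: 2023-08-10 + 28 days = 2023-09-07.
The date termination becomes effective: 3 business days after Thursday, 2023-09-07, skipping weekends — Sep 8, Sep 11, Sep 12 — lands on Tuesday, 2023-09-12.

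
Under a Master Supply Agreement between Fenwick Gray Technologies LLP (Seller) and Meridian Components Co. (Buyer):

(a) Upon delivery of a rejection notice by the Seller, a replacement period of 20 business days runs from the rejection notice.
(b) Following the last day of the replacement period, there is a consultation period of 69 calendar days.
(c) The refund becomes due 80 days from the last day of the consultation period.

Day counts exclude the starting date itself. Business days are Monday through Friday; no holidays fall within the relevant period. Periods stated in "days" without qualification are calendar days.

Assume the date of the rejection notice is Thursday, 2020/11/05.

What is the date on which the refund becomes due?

2021/05/01

The last day of the replacement period: counting 20 business days from Thursday, 2020/11/05 (Nov 6, Nov 9, Nov 10, Nov 11, …, Dec 1, Dec 2, Dec 3, skipping weekends) reaches Thursday, 2020/12/03.
The last day of the consultation period: 69 calendar days after 2020/12/03 is 2021/02/10.
The date on which the refund becomes due: 80 calendar days after 2021/02/10 is 2021/05/01.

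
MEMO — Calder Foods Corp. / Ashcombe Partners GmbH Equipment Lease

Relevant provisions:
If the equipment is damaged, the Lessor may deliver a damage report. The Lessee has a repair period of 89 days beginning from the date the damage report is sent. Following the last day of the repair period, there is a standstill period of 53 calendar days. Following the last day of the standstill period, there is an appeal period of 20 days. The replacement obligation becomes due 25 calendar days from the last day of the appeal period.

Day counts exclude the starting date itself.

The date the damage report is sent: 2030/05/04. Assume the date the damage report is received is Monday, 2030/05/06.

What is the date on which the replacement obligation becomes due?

2030/11/07

The last day of the repair period: 89 calendar days after 2030/05/04 is 2030/08/01.
Adding 53 calendar days to 2030/08/01 gives 2030/09/23, which is the last day of the standstill period.
Adding 20 calendar days to 2030/09/23 gives 2030/10/13, which is the last day of the appeal period.
The date on which the replacement obligation becomes due: 2030/10/13 + 25 days = 2030/11/07.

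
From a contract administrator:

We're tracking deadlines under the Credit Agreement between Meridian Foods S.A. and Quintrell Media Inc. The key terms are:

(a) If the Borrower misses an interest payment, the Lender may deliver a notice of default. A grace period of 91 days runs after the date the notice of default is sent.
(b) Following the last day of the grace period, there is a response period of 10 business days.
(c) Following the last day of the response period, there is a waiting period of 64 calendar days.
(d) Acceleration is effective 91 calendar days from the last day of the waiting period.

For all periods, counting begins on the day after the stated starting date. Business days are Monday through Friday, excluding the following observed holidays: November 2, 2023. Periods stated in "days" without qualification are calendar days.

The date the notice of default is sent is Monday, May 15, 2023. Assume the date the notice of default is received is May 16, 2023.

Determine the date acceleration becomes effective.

January 30, 2024

Adding 91 calendar days to May 15, 2023 gives August 14, 2023, which is the last day of the grace period.
The last day of the response period: 10 business days after Monday, August 14, 2023, skipping weekends — Aug 15, Aug 16, Aug 17, Aug 18, Aug 21, Aug 22, Aug 23, Aug 24, Aug 25, Aug 28 — lands on Monday, August 28, 2023.
Adding 64 calendar days to August 28, 2023 gives October 31, 2023, which is the last day of the waiting period.
The date acceleration becomes effective: 91 calendar days after October 31, 2023 is January 30, 2024.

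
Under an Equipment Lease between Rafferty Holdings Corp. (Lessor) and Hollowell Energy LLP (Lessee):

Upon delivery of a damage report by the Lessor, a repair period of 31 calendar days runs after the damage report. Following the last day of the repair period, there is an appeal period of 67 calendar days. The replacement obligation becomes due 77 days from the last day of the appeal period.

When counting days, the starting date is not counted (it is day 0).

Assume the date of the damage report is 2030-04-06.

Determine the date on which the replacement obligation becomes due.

The last day of the repair period: 2030-04-06 + 31 days = 2030-05-07.
Adding 67 calendar days to 2030-05-07 gives 2030-07-13, which is the last day of the appeal period.
Adding 77 calendar days to 2030-07-13 gives 2030-09-28, which is the date on which the replacement obligation becomes due.

2030-09-28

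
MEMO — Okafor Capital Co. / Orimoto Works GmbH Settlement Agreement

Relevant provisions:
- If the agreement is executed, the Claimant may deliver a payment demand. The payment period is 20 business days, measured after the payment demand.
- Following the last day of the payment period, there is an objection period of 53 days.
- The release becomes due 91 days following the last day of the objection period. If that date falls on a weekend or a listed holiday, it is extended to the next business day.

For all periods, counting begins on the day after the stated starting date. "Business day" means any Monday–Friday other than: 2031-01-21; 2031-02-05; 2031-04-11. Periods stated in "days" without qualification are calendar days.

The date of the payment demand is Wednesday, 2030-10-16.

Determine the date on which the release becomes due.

The last day of the payment period: 20 business days after Wednesday, 2030-10-16, skipping weekends — Oct 17, Oct 18, Oct 21, Oct 22, …, Nov 11, Nov 12, Nov 13 — lands on Wednesday, 2030-11-13.
The last day of the objection period: 2030-11-13 + 53 days = 2031-01-05.
The date on which the release becomes due: 2031-01-05 + 91 days = 2031-04-06. That falls on a Sunday, so it rolls to the next business day, Monday, 2031-04-07.

2031-04-07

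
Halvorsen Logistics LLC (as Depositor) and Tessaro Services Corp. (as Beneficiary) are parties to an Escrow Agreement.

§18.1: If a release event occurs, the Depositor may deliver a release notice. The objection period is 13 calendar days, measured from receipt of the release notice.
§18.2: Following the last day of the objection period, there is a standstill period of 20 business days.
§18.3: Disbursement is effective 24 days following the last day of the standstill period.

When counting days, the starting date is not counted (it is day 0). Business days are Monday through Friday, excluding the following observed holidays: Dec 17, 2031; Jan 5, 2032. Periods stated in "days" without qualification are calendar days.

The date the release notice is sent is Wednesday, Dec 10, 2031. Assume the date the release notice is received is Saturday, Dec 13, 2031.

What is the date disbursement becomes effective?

The last day of the objection period: 13 calendar days after Dec 13, 2031 is Dec 26, 2031.
The last day of the standstill period: 20 business days after Friday, Dec 26, 2031, skipping weekends and the listed holiday on Jan 5 — Dec 29, Dec 30, Dec 31, Jan 1, …, Jan 22, Jan 23, Jan 26 — lands on Monday, Jan 26, 2032.
The date disbursement becomes effective: Jan 26, 2032 + 24 days = Feb 19, 2032.

Feb 19, 2032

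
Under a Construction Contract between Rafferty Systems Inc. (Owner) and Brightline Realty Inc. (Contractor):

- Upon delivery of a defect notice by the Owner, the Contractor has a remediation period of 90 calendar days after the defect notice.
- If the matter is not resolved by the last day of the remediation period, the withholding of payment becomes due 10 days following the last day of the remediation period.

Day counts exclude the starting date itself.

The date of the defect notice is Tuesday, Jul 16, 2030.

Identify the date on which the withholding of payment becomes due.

The last day of the remediation period: 90 calendar days after Jul 16, 2030 is Oct 14, 2030.
The date on which the withholding of payment becomes due: Oct 14, 2030 + 10 days = Oct 24, 2030.

Oct 24, 2030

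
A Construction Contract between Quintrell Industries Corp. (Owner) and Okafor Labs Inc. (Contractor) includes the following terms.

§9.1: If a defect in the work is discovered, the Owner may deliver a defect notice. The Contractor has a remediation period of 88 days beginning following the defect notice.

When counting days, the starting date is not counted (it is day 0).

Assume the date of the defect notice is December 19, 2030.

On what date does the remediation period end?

March 17, 2031

The last day of the remediation period: 88 calendar days after December 19, 2030 is March 17, 2031.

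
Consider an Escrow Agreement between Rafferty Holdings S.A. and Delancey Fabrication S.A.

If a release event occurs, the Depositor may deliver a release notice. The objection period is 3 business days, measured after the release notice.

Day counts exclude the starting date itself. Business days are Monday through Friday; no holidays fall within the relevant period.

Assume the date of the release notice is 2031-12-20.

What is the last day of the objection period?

The last day of the objection period: counting 3 business days from Saturday, 2031-12-20 (Dec 22, Dec 23, Dec 24, skipping weekends) reaches Wednesday, 2031-12-24.

2031-12-24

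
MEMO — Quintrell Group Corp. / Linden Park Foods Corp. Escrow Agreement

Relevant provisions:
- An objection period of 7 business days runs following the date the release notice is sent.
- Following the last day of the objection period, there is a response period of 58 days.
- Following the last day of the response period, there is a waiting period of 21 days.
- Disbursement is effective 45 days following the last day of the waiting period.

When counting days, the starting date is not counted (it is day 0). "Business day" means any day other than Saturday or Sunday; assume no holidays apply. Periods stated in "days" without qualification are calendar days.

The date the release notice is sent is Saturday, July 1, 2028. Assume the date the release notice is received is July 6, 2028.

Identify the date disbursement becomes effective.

From Saturday, July 1, 2028, 7 business days (Jul 3, Jul 4, Jul 5, Jul 6, Jul 7, Jul 10, Jul 11, skipping weekends) brings us to Tuesday, July 11, 2028, which is the last day of the objection period.
Adding 58 calendar days to July 11, 2028 gives September 7, 2028, which is the last day of the response period.
The last day of the waiting period: 21 calendar days after September 7, 2028 is September 28, 2028.
The date disbursement becomes effective: September 28, 2028 + 45 days = November 12, 2028.

November 12, 2028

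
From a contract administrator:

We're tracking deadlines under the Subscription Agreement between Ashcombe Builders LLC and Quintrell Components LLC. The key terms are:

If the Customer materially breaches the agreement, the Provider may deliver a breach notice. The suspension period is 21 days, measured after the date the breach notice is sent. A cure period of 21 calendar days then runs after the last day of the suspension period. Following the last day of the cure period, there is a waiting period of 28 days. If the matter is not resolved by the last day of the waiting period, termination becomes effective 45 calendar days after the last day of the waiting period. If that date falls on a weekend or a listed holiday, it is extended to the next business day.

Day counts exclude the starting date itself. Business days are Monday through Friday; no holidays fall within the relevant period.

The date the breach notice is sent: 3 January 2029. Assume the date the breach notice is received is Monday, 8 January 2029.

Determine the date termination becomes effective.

30 April 2029

Adding 21 calendar days to 3 January 2029 gives 24 January 2029, which is the last day of the suspension period.
The last day of the cure period: 24 January 2029 + 21 days = 14 February 2029.
The last day of the waiting period: 28 calendar days after 14 February 2029 is 14 March 2029.
The date termination becomes effective: 14 March 2029 + 45 days = 28 April 2029. That falls on a Saturday, so it rolls to the next business day, Monday, 30 April 2029.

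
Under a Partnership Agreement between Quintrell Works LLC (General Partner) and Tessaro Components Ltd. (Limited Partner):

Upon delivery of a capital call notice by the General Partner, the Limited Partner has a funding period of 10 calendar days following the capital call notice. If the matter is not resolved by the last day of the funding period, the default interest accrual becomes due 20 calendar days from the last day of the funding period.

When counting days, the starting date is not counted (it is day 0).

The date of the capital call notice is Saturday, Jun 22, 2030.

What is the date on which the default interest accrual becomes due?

Jul 22, 2030

Adding 10 calendar days to Jun 22, 2030 gives Jul 2, 2030, which is the last day of the funding period.
Adding 20 calendar days to Jul 2, 2030 gives Jul 22, 2030, which is the date on which the default interest accrual becomes due.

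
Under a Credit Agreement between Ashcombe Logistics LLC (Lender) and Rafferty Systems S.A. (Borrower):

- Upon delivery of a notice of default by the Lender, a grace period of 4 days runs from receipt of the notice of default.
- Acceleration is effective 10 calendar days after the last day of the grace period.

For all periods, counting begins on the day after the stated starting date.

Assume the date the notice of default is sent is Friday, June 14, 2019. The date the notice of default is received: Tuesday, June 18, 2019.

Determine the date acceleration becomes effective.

Adding 4 calendar days to June 18, 2019 gives June 22, 2019, which is the last day of the grace period.
Adding 10 calendar days to June 22, 2019 gives July 2, 2019, which is the date acceleration becomes effective.

July 2, 2019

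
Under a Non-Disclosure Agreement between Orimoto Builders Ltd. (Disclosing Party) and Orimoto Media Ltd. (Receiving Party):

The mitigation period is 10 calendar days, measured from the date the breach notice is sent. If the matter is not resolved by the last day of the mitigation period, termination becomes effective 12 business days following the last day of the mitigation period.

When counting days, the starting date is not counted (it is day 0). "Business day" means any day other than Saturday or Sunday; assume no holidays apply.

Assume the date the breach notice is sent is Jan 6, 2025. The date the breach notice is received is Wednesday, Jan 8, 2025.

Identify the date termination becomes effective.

Adding 10 calendar days to Jan 6, 2025 gives Jan 16, 2025, which is the last day of the mitigation period.
From Thursday, Jan 16, 2025, 12 business days (Jan 17, Jan 20, Jan 21, Jan 22, …, Jan 30, Jan 31, Feb 3, skipping weekends) brings us to Monday, Feb 3, 2025, which is the date termination becomes effective.

Feb 3, 2025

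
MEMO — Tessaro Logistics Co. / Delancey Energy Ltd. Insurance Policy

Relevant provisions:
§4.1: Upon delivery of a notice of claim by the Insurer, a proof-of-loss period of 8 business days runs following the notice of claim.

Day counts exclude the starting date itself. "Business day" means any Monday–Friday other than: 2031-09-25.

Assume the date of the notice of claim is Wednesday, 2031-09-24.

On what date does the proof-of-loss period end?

The last day of the proof-of-loss period: 8 business days after Wednesday, 2031-09-24, skipping weekends and the listed holiday on Sep 25 — Sep 26, Sep 29, Sep 30, Oct 1, Oct 2, Oct 3, Oct 6, Oct 7 — lands on Tuesday, 2031-10-07.

2031-10-07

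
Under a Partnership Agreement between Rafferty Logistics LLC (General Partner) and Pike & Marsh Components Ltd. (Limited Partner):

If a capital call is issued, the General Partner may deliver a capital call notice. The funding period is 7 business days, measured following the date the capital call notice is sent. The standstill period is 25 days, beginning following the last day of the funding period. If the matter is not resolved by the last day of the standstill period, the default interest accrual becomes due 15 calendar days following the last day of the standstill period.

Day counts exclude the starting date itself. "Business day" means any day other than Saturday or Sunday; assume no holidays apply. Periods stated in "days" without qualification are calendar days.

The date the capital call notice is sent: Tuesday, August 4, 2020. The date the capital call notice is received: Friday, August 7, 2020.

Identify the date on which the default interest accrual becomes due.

From Tuesday, August 4, 2020, 7 business days (Aug 5, Aug 6, Aug 7, Aug 10, Aug 11, Aug 12, Aug 13, skipping weekends) brings us to Thursday, August 13, 2020, which is the last day of the funding period.
The last day of the standstill period: 25 calendar days after August 13, 2020 is September 7, 2020.
The date on which the default interest accrual becomes due: 15 calendar days after September 7, 2020 is September 22, 2020.

September 22, 2020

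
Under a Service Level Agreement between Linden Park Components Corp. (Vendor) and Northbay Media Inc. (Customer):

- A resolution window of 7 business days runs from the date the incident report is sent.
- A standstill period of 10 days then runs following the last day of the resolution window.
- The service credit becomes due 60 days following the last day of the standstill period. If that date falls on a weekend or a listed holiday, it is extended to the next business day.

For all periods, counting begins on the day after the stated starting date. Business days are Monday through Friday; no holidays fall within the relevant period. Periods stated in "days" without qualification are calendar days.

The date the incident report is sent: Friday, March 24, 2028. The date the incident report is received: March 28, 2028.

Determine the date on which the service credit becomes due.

June 13, 2028

The last day of the resolution window: counting 7 business days from Friday, March 24, 2028 (Mar 27, Mar 28, Mar 29, Mar 30, Mar 31, Apr 3, Apr 4, skipping weekends) reaches Tuesday, April 4, 2028.
The last day of the standstill period: 10 calendar days after April 4, 2028 is April 14, 2028.
The date on which the service credit becomes due: April 14, 2028 + 60 days = June 13, 2028. June 13, 2028 is a Tuesday, so no roll-forward applies.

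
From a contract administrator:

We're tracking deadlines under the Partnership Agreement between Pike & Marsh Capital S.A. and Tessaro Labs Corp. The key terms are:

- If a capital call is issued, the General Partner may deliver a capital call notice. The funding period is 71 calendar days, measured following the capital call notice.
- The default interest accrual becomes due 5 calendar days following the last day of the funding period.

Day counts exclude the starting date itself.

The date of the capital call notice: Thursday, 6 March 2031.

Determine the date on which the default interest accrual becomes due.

21 May 2031

Adding 71 calendar days to 6 March 2031 gives 16 May 2031, which is the last day of the funding period.
Adding 5 calendar days to 16 May 2031 gives 21 May 2031, which is the date on which the default interest accrual becomes due.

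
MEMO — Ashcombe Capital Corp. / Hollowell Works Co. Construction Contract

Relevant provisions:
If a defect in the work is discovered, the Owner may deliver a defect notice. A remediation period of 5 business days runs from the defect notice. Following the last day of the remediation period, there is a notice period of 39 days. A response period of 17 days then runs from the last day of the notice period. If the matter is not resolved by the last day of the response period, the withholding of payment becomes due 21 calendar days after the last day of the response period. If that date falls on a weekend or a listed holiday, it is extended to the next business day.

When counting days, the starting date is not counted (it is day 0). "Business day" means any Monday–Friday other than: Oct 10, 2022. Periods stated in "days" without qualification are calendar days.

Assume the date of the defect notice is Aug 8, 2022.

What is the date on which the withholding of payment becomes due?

Oct 31, 2022

The last day of the remediation period: counting 5 business days from Monday, Aug 8, 2022 (Aug 9, Aug 10, Aug 11, Aug 12, Aug 15, skipping weekends) reaches Monday, Aug 15, 2022.
Adding 39 calendar days to Aug 15, 2022 gives Sep 23, 2022, which is the last day of the notice period.
The last day of the response period: 17 calendar days after Sep 23, 2022 is Oct 10, 2022.
Adding 21 calendar days to Oct 10, 2022 gives Oct 31, 2022, which is the date on which the withholding of payment becomes due. Oct 31, 2022 is a Monday and is not a listed holiday, so no roll-forward applies.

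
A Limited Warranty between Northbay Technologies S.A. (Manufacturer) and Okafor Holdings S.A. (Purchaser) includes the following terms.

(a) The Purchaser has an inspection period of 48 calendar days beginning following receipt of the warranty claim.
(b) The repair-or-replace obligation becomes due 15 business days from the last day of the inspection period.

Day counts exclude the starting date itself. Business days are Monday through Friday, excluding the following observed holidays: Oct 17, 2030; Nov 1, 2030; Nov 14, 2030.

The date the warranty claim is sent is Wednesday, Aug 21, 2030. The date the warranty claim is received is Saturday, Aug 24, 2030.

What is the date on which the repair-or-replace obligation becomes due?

Nov 5, 2030

Adding 48 calendar days to Aug 24, 2030 gives Oct 11, 2030, which is the last day of the inspection period.
The date on which the repair-or-replace obligation becomes due: 15 business days after Friday, Oct 11, 2030, skipping weekends and the listed holidays on Oct 17, Nov 1 — Oct 14, Oct 15, Oct 16, Oct 18, …, Oct 31, Nov 4, Nov 5 — lands on Tuesday, Nov 5, 2030.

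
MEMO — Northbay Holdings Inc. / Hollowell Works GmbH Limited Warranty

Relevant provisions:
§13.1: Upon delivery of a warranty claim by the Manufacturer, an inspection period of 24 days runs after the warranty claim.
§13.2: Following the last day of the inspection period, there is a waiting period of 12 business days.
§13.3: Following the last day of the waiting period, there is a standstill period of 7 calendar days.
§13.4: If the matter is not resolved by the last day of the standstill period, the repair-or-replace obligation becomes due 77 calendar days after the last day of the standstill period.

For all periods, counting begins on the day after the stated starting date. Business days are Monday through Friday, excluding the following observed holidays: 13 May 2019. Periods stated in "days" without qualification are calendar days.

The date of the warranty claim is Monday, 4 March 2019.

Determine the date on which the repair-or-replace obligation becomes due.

Adding 24 calendar days to 4 March 2019 gives 28 March 2019, which is the last day of the inspection period.
From Thursday, 28 March 2019, 12 business days (Mar 29, Apr 1, Apr 2, Apr 3, …, Apr 11, Apr 12, Apr 15, skipping weekends) brings us to Monday, 15 April 2019, which is the last day of the waiting period.
The last day of the standstill period: 7 calendar days after 15 April 2019 is 22 April 2019.
The date on which the repair-or-replace obligation becomes due: 77 calendar days after 22 April 2019 is 8 July 2019.

8 July 2019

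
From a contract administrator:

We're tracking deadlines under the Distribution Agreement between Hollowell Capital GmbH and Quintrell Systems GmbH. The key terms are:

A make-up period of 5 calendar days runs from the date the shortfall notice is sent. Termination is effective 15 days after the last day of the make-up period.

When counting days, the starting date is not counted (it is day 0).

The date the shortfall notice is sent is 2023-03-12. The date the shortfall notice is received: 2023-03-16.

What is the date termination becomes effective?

The last day of the make-up period: 5 calendar days after 2023-03-12 is 2023-03-17.
Adding 15 calendar days to 2023-03-17 gives 2023-04-01, which is the date termination becomes effective.

2023-04-01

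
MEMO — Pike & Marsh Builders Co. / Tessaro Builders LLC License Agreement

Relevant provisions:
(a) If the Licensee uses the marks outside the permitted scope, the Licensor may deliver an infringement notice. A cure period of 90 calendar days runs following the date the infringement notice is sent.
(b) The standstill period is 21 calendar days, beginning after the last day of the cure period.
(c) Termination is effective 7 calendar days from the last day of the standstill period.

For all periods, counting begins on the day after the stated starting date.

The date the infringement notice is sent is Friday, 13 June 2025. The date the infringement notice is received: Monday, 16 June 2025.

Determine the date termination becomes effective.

9 October 2025

The last day of the cure period: 13 June 2025 + 90 days = 11 September 2025.
The last day of the standstill period: 21 calendar days after 11 September 2025 is 2 October 2025.
The date termination becomes effective: 7 calendar days after 2 October 2025 is 9 October 2025.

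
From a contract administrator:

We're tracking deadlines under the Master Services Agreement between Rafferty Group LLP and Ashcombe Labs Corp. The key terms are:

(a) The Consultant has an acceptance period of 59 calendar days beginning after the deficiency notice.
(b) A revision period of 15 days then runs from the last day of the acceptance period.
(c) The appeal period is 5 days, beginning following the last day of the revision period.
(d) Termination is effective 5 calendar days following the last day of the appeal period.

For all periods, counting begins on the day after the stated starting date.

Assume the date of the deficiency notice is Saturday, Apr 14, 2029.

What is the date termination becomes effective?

The last day of the acceptance period: 59 calendar days after Apr 14, 2029 is Jun 12, 2029.
The last day of the revision period: 15 calendar days after Jun 12, 2029 is Jun 27, 2029.
The last day of the appeal period: Jun 27, 2029 + 5 days = Jul 2, 2029.
The date termination becomes effective: Jul 2, 2029 + 5 days = Jul 7, 2029.

Jul 7, 2029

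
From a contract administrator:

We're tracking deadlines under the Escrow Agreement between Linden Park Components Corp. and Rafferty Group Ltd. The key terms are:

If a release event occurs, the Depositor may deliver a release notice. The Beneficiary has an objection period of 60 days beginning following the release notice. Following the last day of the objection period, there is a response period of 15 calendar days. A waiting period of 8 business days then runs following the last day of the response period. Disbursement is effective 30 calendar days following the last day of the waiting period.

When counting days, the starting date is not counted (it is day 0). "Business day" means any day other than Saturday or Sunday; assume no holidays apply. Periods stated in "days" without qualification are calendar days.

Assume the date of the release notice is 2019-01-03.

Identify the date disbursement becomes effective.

Adding 60 calendar days to 2019-01-03 gives 2019-03-04, which is the last day of the objection period.
The last day of the response period: 2019-03-04 + 15 days = 2019-03-19.
From Tuesday, 2019-03-19, 8 business days (Mar 20, Mar 21, Mar 22, Mar 25, Mar 26, Mar 27, Mar 28, Mar 29, skipping weekends) brings us to Friday, 2019-03-29, which is the last day of the waiting period.
The date disbursement becomes effective: 2019-03-29 + 30 days = 2019-04-28.

2019-04-28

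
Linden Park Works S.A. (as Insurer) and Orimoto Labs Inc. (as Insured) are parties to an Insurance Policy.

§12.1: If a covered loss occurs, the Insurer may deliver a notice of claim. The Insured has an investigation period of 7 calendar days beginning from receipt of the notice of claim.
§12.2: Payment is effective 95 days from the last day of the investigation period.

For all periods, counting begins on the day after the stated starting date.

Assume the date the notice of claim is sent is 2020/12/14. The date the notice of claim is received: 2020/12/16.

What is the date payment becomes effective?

2021/03/28

Adding 7 calendar days to 2020/12/16 gives 2020/12/23, which is the last day of the investigation period.
Adding 95 calendar days to 2020/12/23 gives 2021/03/28, which is the date payment becomes effective.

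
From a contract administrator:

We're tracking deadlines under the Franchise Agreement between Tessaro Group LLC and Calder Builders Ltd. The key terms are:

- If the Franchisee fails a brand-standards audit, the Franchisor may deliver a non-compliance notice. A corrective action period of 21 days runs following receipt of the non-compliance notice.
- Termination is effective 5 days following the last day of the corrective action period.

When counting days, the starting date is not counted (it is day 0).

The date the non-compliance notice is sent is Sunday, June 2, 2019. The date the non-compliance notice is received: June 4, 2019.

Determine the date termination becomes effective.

June 30, 2019

The last day of the corrective action period: June 4, 2019 + 21 days = June 25, 2019.
Adding 5 calendar days to June 25, 2019 gives June 30, 2019, which is the date termination becomes effective.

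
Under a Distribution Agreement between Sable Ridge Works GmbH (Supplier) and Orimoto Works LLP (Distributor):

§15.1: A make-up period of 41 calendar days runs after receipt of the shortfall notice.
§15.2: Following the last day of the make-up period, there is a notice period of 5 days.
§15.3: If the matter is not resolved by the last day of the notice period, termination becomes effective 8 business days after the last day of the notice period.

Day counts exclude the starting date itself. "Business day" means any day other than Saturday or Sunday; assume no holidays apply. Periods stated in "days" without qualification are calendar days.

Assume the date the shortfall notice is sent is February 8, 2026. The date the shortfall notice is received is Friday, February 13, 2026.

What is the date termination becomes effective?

The last day of the make-up period: 41 calendar days after February 13, 2026 is March 26, 2026.
The last day of the notice period: 5 calendar days after March 26, 2026 is March 31, 2026.
From Tuesday, March 31, 2026, 8 business days (Apr 1, Apr 2, Apr 3, Apr 6, Apr 7, Apr 8, Apr 9, Apr 10, skipping weekends) brings us to Friday, April 10, 2026, which is the date termination becomes effective.

April 10, 2026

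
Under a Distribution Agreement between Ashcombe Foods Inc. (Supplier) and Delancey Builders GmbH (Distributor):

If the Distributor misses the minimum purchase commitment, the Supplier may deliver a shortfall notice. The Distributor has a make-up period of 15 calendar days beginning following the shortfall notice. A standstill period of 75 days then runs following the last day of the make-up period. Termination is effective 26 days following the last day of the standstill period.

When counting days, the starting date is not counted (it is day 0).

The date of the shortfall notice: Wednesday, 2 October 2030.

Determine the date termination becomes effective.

26 January 2031

The last day of the make-up period: 15 calendar days after 2 October 2030 is 17 October 2030.
The last day of the standstill period: 75 calendar days after 17 October 2030 is 31 December 2030.
The date termination becomes effective: 31 December 2030 + 26 days = 26 January 2031.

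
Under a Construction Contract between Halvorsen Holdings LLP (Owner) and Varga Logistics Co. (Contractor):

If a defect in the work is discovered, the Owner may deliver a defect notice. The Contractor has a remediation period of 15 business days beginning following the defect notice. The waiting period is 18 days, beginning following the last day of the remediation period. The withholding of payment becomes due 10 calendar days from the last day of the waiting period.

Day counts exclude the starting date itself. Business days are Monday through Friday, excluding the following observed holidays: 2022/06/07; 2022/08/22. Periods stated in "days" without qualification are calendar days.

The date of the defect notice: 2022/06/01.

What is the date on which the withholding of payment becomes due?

2022/07/21

From Wednesday, 2022/06/01, 15 business days (Jun 2, Jun 3, Jun 6, Jun 8, …, Jun 21, Jun 22, Jun 23, skipping weekends and the listed holiday on Jun 7) brings us to Thursday, 2022/06/23, which is the last day of the remediation period.
Adding 18 calendar days to 2022/06/23 gives 2022/07/11, which is the last day of the waiting period.
The date on which the withholding of payment becomes due: 10 calendar days after 2022/07/11 is 2022/07/21.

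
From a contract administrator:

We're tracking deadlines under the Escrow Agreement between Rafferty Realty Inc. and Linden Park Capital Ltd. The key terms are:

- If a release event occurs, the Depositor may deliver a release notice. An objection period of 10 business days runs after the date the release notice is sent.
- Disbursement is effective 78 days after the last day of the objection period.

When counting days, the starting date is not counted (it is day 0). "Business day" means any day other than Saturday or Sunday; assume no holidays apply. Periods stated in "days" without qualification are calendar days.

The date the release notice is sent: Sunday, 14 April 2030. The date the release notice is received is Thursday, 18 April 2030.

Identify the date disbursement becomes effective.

The last day of the objection period: 10 business days after Sunday, 14 April 2030, skipping weekends — Apr 15, Apr 16, Apr 17, Apr 18, Apr 19, Apr 22, Apr 23, Apr 24, Apr 25, Apr 26 — lands on Friday, 26 April 2030.
The date disbursement becomes effective: 26 April 2030 + 78 days = 13 July 2030.

13 July 2030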